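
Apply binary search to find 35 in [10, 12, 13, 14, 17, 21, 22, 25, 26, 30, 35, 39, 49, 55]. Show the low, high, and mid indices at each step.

Binary search for 35 in [10, 12, 13, 14, 17, 21, 22, 25, 26, 30, 35, 39, 49, 55]:

lo=0, hi=13, mid=6, arr[mid]=22 -> 22 < 35, search right half
lo=7, hi=13, mid=10, arr[mid]=35 -> Found target at index 10!

Binary search finds 35 at index 10 after 2 comparisons. The search repeatedly halves the search space by comparing with the middle element.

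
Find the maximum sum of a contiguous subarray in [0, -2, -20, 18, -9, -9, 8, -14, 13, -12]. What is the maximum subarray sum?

Using Kadane's algorithm on [0, -2, -20, 18, -9, -9, 8, -14, 13, -12]:

Scanning through the array:
Position 1 (value -2): max_ending_here = -2, max_so_far = 0
Position 2 (value -20): max_ending_here = -20, max_so_far = 0
Position 3 (value 18): max_ending_here = 18, max_so_far = 18
Position 4 (value -9): max_ending_here = 9, max_so_far = 18
Position 5 (value -9): max_ending_here = 0, max_so_far = 18
Position 6 (value 8): max_ending_here = 8, max_so_far = 18
Position 7 (value -14): max_ending_here = -6, max_so_far = 18
Position 8 (value 13): max_ending_here = 13, max_so_far = 18
Position 9 (value -12): max_ending_here = 1, max_so_far = 18

Maximum subarray: [18]
Maximum sum: 18

The maximum subarray is [18] with sum 18. This subarray runs from index 3 to index 3.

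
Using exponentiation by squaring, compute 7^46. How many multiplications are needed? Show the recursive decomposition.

Computing 7^46 by squaring (build up from 7^1; each line after the first costs one multiplication):

7^1 = 7
7^2 = (7^1)^2 = 7^2 = 49
7^4 = (7^2)^2 = 49^2 = 2401
7^5 = 7 * 7^4 = 7 * 2401 = 16807
7^10 = (7^5)^2 = 16807^2 = 282475249
7^11 = 7 * 7^10 = 7 * 282475249 = 1977326743
7^22 = (7^11)^2 = 1977326743^2 = 3909821048582988049
7^23 = 7 * 7^22 = 7 * 3909821048582988049 = 27368747340080916343
7^46 = (7^23)^2 = 27368747340080916343^2 = 749048330965186233494494102694564493649

Result: 749048330965186233494494102694564493649
Multiplications needed: 8 (8 lines after 7^1)

7^46 = 749048330965186233494494102694564493649. Using exponentiation by squaring, this requires 8 multiplications. The key idea: if the exponent is even, square the half-power; if odd, multiply by the base once.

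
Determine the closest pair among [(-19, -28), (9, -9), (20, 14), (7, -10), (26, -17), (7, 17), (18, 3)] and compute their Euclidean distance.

Computing all pairwise distances among 7 points:

d((-19, -28), (9, -9)) = 33.8378
d((-19, -28), (20, 14)) = 57.3149
d((-19, -28), (7, -10)) = 31.6228
d((-19, -28), (26, -17)) = 46.3249
d((-19, -28), (7, 17)) = 51.9711
d((-19, -28), (18, 3)) = 48.2701
d((9, -9), (20, 14)) = 25.4951
d((9, -9), (7, -10)) = 2.2361 <-- minimum
d((9, -9), (26, -17)) = 18.7883
d((9, -9), (7, 17)) = 26.0768
d((9, -9), (18, 3)) = 15.0
d((20, 14), (7, -10)) = 27.2947
d((20, 14), (26, -17)) = 31.5753
d((20, 14), (7, 17)) = 13.3417
d((20, 14), (18, 3)) = 11.1803
d((7, -10), (26, -17)) = 20.2485
d((7, -10), (7, 17)) = 27.0
d((7, -10), (18, 3)) = 17.0294
d((26, -17), (7, 17)) = 38.9487
d((26, -17), (18, 3)) = 21.5407
d((7, 17), (18, 3)) = 17.8045

Closest pair: (9, -9) and (7, -10) with distance 2.2361

The closest pair is (9, -9) and (7, -10) with Euclidean distance 2.2361. For 7 points, brute-force pairwise comparison is shown above. For large n, the divide-and-conquer algorithm (sort by x, recurse on halves, check the dividing strip) achieves O(n log n).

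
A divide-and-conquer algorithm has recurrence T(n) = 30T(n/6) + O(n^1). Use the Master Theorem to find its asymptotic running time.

Master Theorem for T(n) = 30T(n/6) + O(n^1):

a = 30, b = 6, c = 1
log_b(a) = log_6(30) = 1.8982

Case 1: c = 1 < log_6(30) = 1.8982
T(n) = O(n^(log_6 30))

For T(n) = 30T(n/6) + O(n^1): log_6(30) = 1.8982. This is Case 1 of the Master Theorem (c < log_b(a), work dominated by leaves), giving O(n^(log_6 30)).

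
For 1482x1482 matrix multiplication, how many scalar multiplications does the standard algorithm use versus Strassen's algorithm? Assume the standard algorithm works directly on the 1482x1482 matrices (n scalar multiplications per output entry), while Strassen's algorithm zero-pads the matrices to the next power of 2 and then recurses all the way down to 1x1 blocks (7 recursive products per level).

Matrix multiplication for 1482x1482 matrices:

Strassen's algorithm requires power-of-2 dimensions. Pad 1482x1482 to 2048x2048 (next power of 2).

Standard algorithm: 1482^3 = 3254952168 multiplications
Strassen's algorithm: 7^(log2(2048)) = 7^11 = 1977326743 multiplications
Savings: 3254952168 - 1977326743 = 1277625425 multiplications

Standard: 3254952168 multiplications (1482^3). Strassen: 1977326743 multiplications (7^11, after padding to 2048x2048). Strassen reduces 8 recursive multiplications to 7 at each level.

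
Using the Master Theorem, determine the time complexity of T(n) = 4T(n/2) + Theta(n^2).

Master Theorem for T(n) = 4T(n/2) + O(n^2):

a = 4, b = 2, c = 2
log_b(a) = log_2(4) = 2.0000

Case 2: c = 2 = log_2(4) = 2.0000
T(n) = O(n^2 log n) = O(n^2 log n)

For T(n) = 4T(n/2) + O(n^2): log_2(4) = 2.0000. This is Case 2 of the Master Theorem (c = log_b(a), equal work at all levels), giving O(n^2 log n).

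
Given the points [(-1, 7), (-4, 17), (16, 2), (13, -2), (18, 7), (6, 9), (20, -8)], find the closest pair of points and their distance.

Computing all pairwise distances among 7 points:

d((-1, 7), (-4, 17)) = 10.4403
d((-1, 7), (16, 2)) = 17.72
d((-1, 7), (13, -2)) = 16.6433
d((-1, 7), (18, 7)) = 19.0
d((-1, 7), (6, 9)) = 7.2801
d((-1, 7), (20, -8)) = 25.807
d((-4, 17), (16, 2)) = 25.0
d((-4, 17), (13, -2)) = 25.4951
d((-4, 17), (18, 7)) = 24.1661
d((-4, 17), (6, 9)) = 12.8062
d((-4, 17), (20, -8)) = 34.6554
d((16, 2), (13, -2)) = 5.0 <-- minimum
d((16, 2), (18, 7)) = 5.3852
d((16, 2), (6, 9)) = 12.2066
d((16, 2), (20, -8)) = 10.7703
d((13, -2), (18, 7)) = 10.2956
d((13, -2), (6, 9)) = 13.0384
d((13, -2), (20, -8)) = 9.2195
d((18, 7), (6, 9)) = 12.1655
d((18, 7), (20, -8)) = 15.1327
d((6, 9), (20, -8)) = 22.0227

Closest pair: (16, 2) and (13, -2) with distance 5.0

The closest pair is (16, 2) and (13, -2) with Euclidean distance 5.0. For 7 points, brute-force pairwise comparison is shown above. For large n, the divide-and-conquer algorithm (sort by x, recurse on halves, check the dividing strip) achieves O(n log n).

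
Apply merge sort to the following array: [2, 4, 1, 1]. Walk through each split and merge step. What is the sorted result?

Merge sort trace:

Split: [2, 4, 1, 1] -> [2, 4] and [1, 1]
  Split: [2, 4] -> [2] and [4]
  Merge: [2] + [4] -> [2, 4]
  Split: [1, 1] -> [1] and [1]
  Merge: [1] + [1] -> [1, 1]
Merge: [2, 4] + [1, 1] -> [1, 1, 2, 4]

Final sorted array: [1, 1, 2, 4]

The merge sort proceeds by recursively splitting the array and merging sorted halves.
After all merges, the sorted array is [1, 1, 2, 4].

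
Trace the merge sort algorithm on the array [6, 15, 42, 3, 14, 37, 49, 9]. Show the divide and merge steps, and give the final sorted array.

Merge sort trace:

Split: [6, 15, 42, 3, 14, 37, 49, 9] -> [6, 15, 42, 3] and [14, 37, 49, 9]
  Split: [6, 15, 42, 3] -> [6, 15] and [42, 3]
    Split: [6, 15] -> [6] and [15]
    Merge: [6] + [15] -> [6, 15]
    Split: [42, 3] -> [42] and [3]
    Merge: [42] + [3] -> [3, 42]
  Merge: [6, 15] + [3, 42] -> [3, 6, 15, 42]
  Split: [14, 37, 49, 9] -> [14, 37] and [49, 9]
    Split: [14, 37] -> [14] and [37]
    Merge: [14] + [37] -> [14, 37]
    Split: [49, 9] -> [49] and [9]
    Merge: [49] + [9] -> [9, 49]
  Merge: [14, 37] + [9, 49] -> [9, 14, 37, 49]
Merge: [3, 6, 15, 42] + [9, 14, 37, 49] -> [3, 6, 9, 14, 15, 37, 42, 49]

Final sorted array: [3, 6, 9, 14, 15, 37, 42, 49]

The merge sort proceeds by recursively splitting the array and merging sorted halves.
After all merges, the sorted array is [3, 6, 9, 14, 15, 37, 42, 49].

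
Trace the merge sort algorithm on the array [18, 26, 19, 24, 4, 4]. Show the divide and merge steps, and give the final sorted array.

Merge sort trace:

Split: [18, 26, 19, 24, 4, 4] -> [18, 26, 19] and [24, 4, 4]
  Split: [18, 26, 19] -> [18] and [26, 19]
    Split: [26, 19] -> [26] and [19]
    Merge: [26] + [19] -> [19, 26]
  Merge: [18] + [19, 26] -> [18, 19, 26]
  Split: [24, 4, 4] -> [24] and [4, 4]
    Split: [4, 4] -> [4] and [4]
    Merge: [4] + [4] -> [4, 4]
  Merge: [24] + [4, 4] -> [4, 4, 24]
Merge: [18, 19, 26] + [4, 4, 24] -> [4, 4, 18, 19, 24, 26]

Final sorted array: [4, 4, 18, 19, 24, 26]

The merge sort proceeds by recursively splitting the array and merging sorted halves.
After all merges, the sorted array is [4, 4, 18, 19, 24, 26].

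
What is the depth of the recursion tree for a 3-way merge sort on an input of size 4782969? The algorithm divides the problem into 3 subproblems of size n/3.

For divide and conquer with division factor 3:

Problem sizes at each level:
Level 0: 4782969
Level 1: 1594323
Level 2: 531441
Level 3: 177147
Level 4: 59049
Level 5: 19683
Level 6: 6561
Level 7: 2187
Level 8: 729
Level 9: 243
Level 10: 81
Level 11: 27
Level 12: 9
Level 13: 3
Level 14: 1

The root is level 0 and the size-1 base case is level 14 (the tree spans levels 0 through 14, i.e. 15 levels counting the root), so the depth is the number of divisions: log_3(4782969) = 14

The recursion tree depth is log_3(4782969) = 14. At each level, the problem size is divided by 3, so it takes 14 divisions to reduce to a base case of size 1. The algorithm makes 3 recursive calls at each level.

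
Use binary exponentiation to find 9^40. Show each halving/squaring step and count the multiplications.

Computing 9^40 by squaring (build up from 9^1; each line after the first costs one multiplication):

9^1 = 9
9^2 = (9^1)^2 = 9^2 = 81
9^4 = (9^2)^2 = 81^2 = 6561
9^5 = 9 * 9^4 = 9 * 6561 = 59049
9^10 = (9^5)^2 = 59049^2 = 3486784401
9^20 = (9^10)^2 = 3486784401^2 = 12157665459056928801
9^40 = (9^20)^2 = 12157665459056928801^2 = 147808829414345923316083210206383297601

Result: 147808829414345923316083210206383297601
Multiplications needed: 6 (6 lines after 9^1)

9^40 = 147808829414345923316083210206383297601. Using exponentiation by squaring, this requires 6 multiplications. The key idea: if the exponent is even, square the half-power; if odd, multiply by the base once.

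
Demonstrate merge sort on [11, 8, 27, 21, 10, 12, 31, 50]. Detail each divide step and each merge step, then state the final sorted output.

Merge sort trace:

Split: [11, 8, 27, 21, 10, 12, 31, 50] -> [11, 8, 27, 21] and [10, 12, 31, 50]
  Split: [11, 8, 27, 21] -> [11, 8] and [27, 21]
    Split: [11, 8] -> [11] and [8]
    Merge: [11] + [8] -> [8, 11]
    Split: [27, 21] -> [27] and [21]
    Merge: [27] + [21] -> [21, 27]
  Merge: [8, 11] + [21, 27] -> [8, 11, 21, 27]
  Split: [10, 12, 31, 50] -> [10, 12] and [31, 50]
    Split: [10, 12] -> [10] and [12]
    Merge: [10] + [12] -> [10, 12]
    Split: [31, 50] -> [31] and [50]
    Merge: [31] + [50] -> [31, 50]
  Merge: [10, 12] + [31, 50] -> [10, 12, 31, 50]
Merge: [8, 11, 21, 27] + [10, 12, 31, 50] -> [8, 10, 11, 12, 21, 27, 31, 50]

Final sorted array: [8, 10, 11, 12, 21, 27, 31, 50]

The merge sort proceeds by recursively splitting the array and merging sorted halves.
After all merges, the sorted array is [8, 10, 11, 12, 21, 27, 31, 50].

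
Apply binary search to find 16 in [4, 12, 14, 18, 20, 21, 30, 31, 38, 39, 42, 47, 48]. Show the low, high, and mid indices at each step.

Binary search for 16 in [4, 12, 14, 18, 20, 21, 30, 31, 38, 39, 42, 47, 48]:

lo=0, hi=12, mid=6, arr[mid]=30 -> 30 > 16, search left half
lo=0, hi=5, mid=2, arr[mid]=14 -> 14 < 16, search right half
lo=3, hi=5, mid=4, arr[mid]=20 -> 20 > 16, search left half
lo=3, hi=3, mid=3, arr[mid]=18 -> 18 > 16, search left half
lo=3 > hi=2, target 16 not found

Binary search determines that 16 is not in the array after 4 comparisons. The search space was exhausted without finding the target.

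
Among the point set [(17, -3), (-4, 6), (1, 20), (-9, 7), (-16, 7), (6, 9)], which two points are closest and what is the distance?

Computing all pairwise distances among 6 points:

d((17, -3), (-4, 6)) = 22.8473
d((17, -3), (1, 20)) = 28.0179
d((17, -3), (-9, 7)) = 27.8568
d((17, -3), (-16, 7)) = 34.4819
d((17, -3), (6, 9)) = 16.2788
d((-4, 6), (1, 20)) = 14.8661
d((-4, 6), (-9, 7)) = 5.099 <-- minimum
d((-4, 6), (-16, 7)) = 12.0416
d((-4, 6), (6, 9)) = 10.4403
d((1, 20), (-9, 7)) = 16.4012
d((1, 20), (-16, 7)) = 21.4009
d((1, 20), (6, 9)) = 12.083
d((-9, 7), (-16, 7)) = 7.0
d((-9, 7), (6, 9)) = 15.1327
d((-16, 7), (6, 9)) = 22.0907

Closest pair: (-4, 6) and (-9, 7) with distance 5.099

The closest pair is (-4, 6) and (-9, 7) with Euclidean distance 5.099. For 6 points, brute-force pairwise comparison is shown above. For large n, the divide-and-conquer algorithm (sort by x, recurse on halves, check the dividing strip) achieves O(n log n).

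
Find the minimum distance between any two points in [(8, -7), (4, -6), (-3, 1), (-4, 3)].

Computing all pairwise distances among 4 points:

d((8, -7), (4, -6)) = 4.1231
d((8, -7), (-3, 1)) = 13.6015
d((8, -7), (-4, 3)) = 15.6205
d((4, -6), (-3, 1)) = 9.8995
d((4, -6), (-4, 3)) = 12.0416
d((-3, 1), (-4, 3)) = 2.2361 <-- minimum

Closest pair: (-3, 1) and (-4, 3) with distance 2.2361

The closest pair is (-3, 1) and (-4, 3) with Euclidean distance 2.2361. For 4 points, brute-force pairwise comparison is shown above. For large n, the divide-and-conquer algorithm (sort by x, recurse on halves, check the dividing strip) achieves O(n log n).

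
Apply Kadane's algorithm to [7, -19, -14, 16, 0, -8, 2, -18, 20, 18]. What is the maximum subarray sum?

Using Kadane's algorithm on [7, -19, -14, 16, 0, -8, 2, -18, 20, 18]:

Scanning through the array:
Position 1 (value -19): max_ending_here = -12, max_so_far = 7
Position 2 (value -14): max_ending_here = -14, max_so_far = 7
Position 3 (value 16): max_ending_here = 16, max_so_far = 16
Position 4 (value 0): max_ending_here = 16, max_so_far = 16
Position 5 (value -8): max_ending_here = 8, max_so_far = 16
Position 6 (value 2): max_ending_here = 10, max_so_far = 16
Position 7 (value -18): max_ending_here = -8, max_so_far = 16
Position 8 (value 20): max_ending_here = 20, max_so_far = 20
Position 9 (value 18): max_ending_here = 38, max_so_far = 38

Maximum subarray: [20, 18]
Maximum sum: 38

The maximum subarray is [20, 18] with sum 38. This subarray runs from index 8 to index 9.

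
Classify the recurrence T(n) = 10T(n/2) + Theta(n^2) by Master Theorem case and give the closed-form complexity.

Master Theorem for T(n) = 10T(n/2) + O(n^2):

a = 10, b = 2, c = 2
log_b(a) = log_2(10) = 3.3219

Case 1: c = 2 < log_2(10) = 3.3219
T(n) = O(n^(log_2 10))

For T(n) = 10T(n/2) + O(n^2): log_2(10) = 3.3219. This is Case 1 of the Master Theorem (c < log_b(a), work dominated by leaves), giving O(n^(log_2 10)).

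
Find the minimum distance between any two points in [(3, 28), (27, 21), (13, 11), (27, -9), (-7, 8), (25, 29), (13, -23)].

Computing all pairwise distances among 7 points:

d((3, 28), (27, 21)) = 25.0
d((3, 28), (13, 11)) = 19.7231
d((3, 28), (27, -9)) = 44.1022
d((3, 28), (-7, 8)) = 22.3607
d((3, 28), (25, 29)) = 22.0227
d((3, 28), (13, -23)) = 51.9711
d((27, 21), (13, 11)) = 17.2047
d((27, 21), (27, -9)) = 30.0
d((27, 21), (-7, 8)) = 36.4005
d((27, 21), (25, 29)) = 8.2462 <-- minimum
d((27, 21), (13, -23)) = 46.1736
d((13, 11), (27, -9)) = 24.4131
d((13, 11), (-7, 8)) = 20.2237
d((13, 11), (25, 29)) = 21.6333
d((13, 11), (13, -23)) = 34.0
d((27, -9), (-7, 8)) = 38.0132
d((27, -9), (25, 29)) = 38.0526
d((27, -9), (13, -23)) = 19.799
d((-7, 8), (25, 29)) = 38.2753
d((-7, 8), (13, -23)) = 36.8917
d((25, 29), (13, -23)) = 53.3667

Closest pair: (27, 21) and (25, 29) with distance 8.2462

The closest pair is (27, 21) and (25, 29) with Euclidean distance 8.2462. For 7 points, brute-force pairwise comparison is shown above. For large n, the divide-and-conquer algorithm (sort by x, recurse on halves, check the dividing strip) achieves O(n log n).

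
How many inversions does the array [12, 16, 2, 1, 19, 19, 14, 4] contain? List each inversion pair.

Finding inversions in [12, 16, 2, 1, 19, 19, 14, 4]:

(0, 2): arr[0]=12 > arr[2]=2
(0, 3): arr[0]=12 > arr[3]=1
(0, 7): arr[0]=12 > arr[7]=4
(1, 2): arr[1]=16 > arr[2]=2
(1, 3): arr[1]=16 > arr[3]=1
(1, 6): arr[1]=16 > arr[6]=14
(1, 7): arr[1]=16 > arr[7]=4
(2, 3): arr[2]=2 > arr[3]=1
(4, 6): arr[4]=19 > arr[6]=14
(4, 7): arr[4]=19 > arr[7]=4
(5, 6): arr[5]=19 > arr[6]=14
(5, 7): arr[5]=19 > arr[7]=4
(6, 7): arr[6]=14 > arr[7]=4

Total inversions: 13

The array has 13 inversion(s): (0,2), (0,3), (0,7), (1,2), (1,3), (1,6), (1,7), (2,3), (4,6), (4,7), (5,6), (5,7), (6,7). Each pair (i,j) satisfies i < j and arr[i] > arr[j].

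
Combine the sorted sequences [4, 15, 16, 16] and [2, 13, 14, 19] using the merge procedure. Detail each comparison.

Merging process:

Compare 4 vs 2: take 2 from right. Merged: [2]
Compare 4 vs 13: take 4 from left. Merged: [2, 4]
Compare 15 vs 13: take 13 from right. Merged: [2, 4, 13]
Compare 15 vs 14: take 14 from right. Merged: [2, 4, 13, 14]
Compare 15 vs 19: take 15 from left. Merged: [2, 4, 13, 14, 15]
Compare 16 vs 19: take 16 from left. Merged: [2, 4, 13, 14, 15, 16]
Compare 16 vs 19: take 16 from left. Merged: [2, 4, 13, 14, 15, 16, 16]
Append remaining from right: [19]. Merged: [2, 4, 13, 14, 15, 16, 16, 19]

Final merged array: [2, 4, 13, 14, 15, 16, 16, 19]
Total comparisons: 7

The merged array is [2, 4, 13, 14, 15, 16, 16, 19], requiring 7 comparisons. The merge step runs in O(n) time where n is the total number of elements.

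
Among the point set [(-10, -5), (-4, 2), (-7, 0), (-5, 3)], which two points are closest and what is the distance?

Computing all pairwise distances among 4 points:

d((-10, -5), (-4, 2)) = 9.2195
d((-10, -5), (-7, 0)) = 5.831
d((-10, -5), (-5, 3)) = 9.434
d((-4, 2), (-7, 0)) = 3.6056
d((-4, 2), (-5, 3)) = 1.4142 <-- minimum
d((-7, 0), (-5, 3)) = 3.6056

Closest pair: (-4, 2) and (-5, 3) with distance 1.4142

The closest pair is (-4, 2) and (-5, 3) with Euclidean distance 1.4142. For 4 points, brute-force pairwise comparison is shown above. For large n, the divide-and-conquer algorithm (sort by x, recurse on halves, check the dividing strip) achieves O(n log n).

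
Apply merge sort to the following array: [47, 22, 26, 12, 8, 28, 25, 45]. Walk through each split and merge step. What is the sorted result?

Merge sort trace:

Split: [47, 22, 26, 12, 8, 28, 25, 45] -> [47, 22, 26, 12] and [8, 28, 25, 45]
  Split: [47, 22, 26, 12] -> [47, 22] and [26, 12]
    Split: [47, 22] -> [47] and [22]
    Merge: [47] + [22] -> [22, 47]
    Split: [26, 12] -> [26] and [12]
    Merge: [26] + [12] -> [12, 26]
  Merge: [22, 47] + [12, 26] -> [12, 22, 26, 47]
  Split: [8, 28, 25, 45] -> [8, 28] and [25, 45]
    Split: [8, 28] -> [8] and [28]
    Merge: [8] + [28] -> [8, 28]
    Split: [25, 45] -> [25] and [45]
    Merge: [25] + [45] -> [25, 45]
  Merge: [8, 28] + [25, 45] -> [8, 25, 28, 45]
Merge: [12, 22, 26, 47] + [8, 25, 28, 45] -> [8, 12, 22, 25, 26, 28, 45, 47]

Final sorted array: [8, 12, 22, 25, 26, 28, 45, 47]

The merge sort proceeds by recursively splitting the array and merging sorted halves.
After all merges, the sorted array is [8, 12, 22, 25, 26, 28, 45, 47].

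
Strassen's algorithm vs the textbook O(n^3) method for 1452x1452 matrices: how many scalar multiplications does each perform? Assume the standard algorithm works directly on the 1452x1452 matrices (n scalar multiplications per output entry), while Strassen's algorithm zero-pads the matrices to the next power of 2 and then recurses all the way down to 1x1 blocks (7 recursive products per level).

Matrix multiplication for 1452x1452 matrices:

Strassen's algorithm requires power-of-2 dimensions. Pad 1452x1452 to 2048x2048 (next power of 2).

Standard algorithm: 1452^3 = 3061257408 multiplications
Strassen's algorithm: 7^(log2(2048)) = 7^11 = 1977326743 multiplications
Savings: 3061257408 - 1977326743 = 1083930665 multiplications

Standard: 3061257408 multiplications (1452^3). Strassen: 1977326743 multiplications (7^11, after padding to 2048x2048). Strassen reduces 8 recursive multiplications to 7 at each level.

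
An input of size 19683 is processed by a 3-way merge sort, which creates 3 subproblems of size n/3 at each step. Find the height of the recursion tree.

For divide and conquer with division factor 3:

Problem sizes at each level:
Level 0: 19683
Level 1: 6561
Level 2: 2187
Level 3: 729
Level 4: 243
Level 5: 81
Level 6: 27
Level 7: 9
Level 8: 3
Level 9: 1

The root is level 0 and the size-1 base case is level 9 (the tree spans levels 0 through 9, i.e. 10 levels counting the root), so the depth is the number of divisions: log_3(19683) = 9

The recursion tree depth is log_3(19683) = 9. At each level, the problem size is divided by 3, so it takes 9 divisions to reduce to a base case of size 1. The algorithm makes 3 recursive calls at each level.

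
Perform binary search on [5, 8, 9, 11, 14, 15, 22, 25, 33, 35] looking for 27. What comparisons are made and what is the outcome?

Binary search for 27 in [5, 8, 9, 11, 14, 15, 22, 25, 33, 35]:

lo=0, hi=9, mid=4, arr[mid]=14 -> 14 < 27, search right half
lo=5, hi=9, mid=7, arr[mid]=25 -> 25 < 27, search right half
lo=8, hi=9, mid=8, arr[mid]=33 -> 33 > 27, search left half
lo=8 > hi=7, target 27 not found

Binary search determines that 27 is not in the array after 3 comparisons. The search space was exhausted without finding the target.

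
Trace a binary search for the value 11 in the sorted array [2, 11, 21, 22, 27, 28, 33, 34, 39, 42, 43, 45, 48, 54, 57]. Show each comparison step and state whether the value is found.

Binary search for 11 in [2, 11, 21, 22, 27, 28, 33, 34, 39, 42, 43, 45, 48, 54, 57]:

lo=0, hi=14, mid=7, arr[mid]=34 -> 34 > 11, search left half
lo=0, hi=6, mid=3, arr[mid]=22 -> 22 > 11, search left half
lo=0, hi=2, mid=1, arr[mid]=11 -> Found target at index 1!

Binary search finds 11 at index 1 after 3 comparisons. The search repeatedly halves the search space by comparing with the middle element.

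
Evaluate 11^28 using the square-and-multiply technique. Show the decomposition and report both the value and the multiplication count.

Computing 11^28 by squaring (build up from 11^1; each line after the first costs one multiplication):

11^1 = 11
11^2 = (11^1)^2 = 11^2 = 121
11^3 = 11 * 11^2 = 11 * 121 = 1331
11^6 = (11^3)^2 = 1331^2 = 1771561
11^7 = 11 * 11^6 = 11 * 1771561 = 19487171
11^14 = (11^7)^2 = 19487171^2 = 379749833583241
11^28 = (11^14)^2 = 379749833583241^2 = 144209936106499234037676064081

Result: 144209936106499234037676064081
Multiplications needed: 6 (6 lines after 11^1)

11^28 = 144209936106499234037676064081. Using exponentiation by squaring, this requires 6 multiplications. The key idea: if the exponent is even, square the half-power; if odd, multiply by the base once.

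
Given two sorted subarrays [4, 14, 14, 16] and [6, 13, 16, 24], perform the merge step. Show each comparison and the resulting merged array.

Merging process:

Compare 4 vs 6: take 4 from left. Merged: [4]
Compare 14 vs 6: take 6 from right. Merged: [4, 6]
Compare 14 vs 13: take 13 from right. Merged: [4, 6, 13]
Compare 14 vs 16: take 14 from left. Merged: [4, 6, 13, 14]
Compare 14 vs 16: take 14 from left. Merged: [4, 6, 13, 14, 14]
Compare 16 vs 16: take 16 from left. Merged: [4, 6, 13, 14, 14, 16]
Append remaining from right: [16, 24]. Merged: [4, 6, 13, 14, 14, 16, 16, 24]

Final merged array: [4, 6, 13, 14, 14, 16, 16, 24]
Total comparisons: 6

The merged array is [4, 6, 13, 14, 14, 16, 16, 24], requiring 6 comparisons. The merge step runs in O(n) time where n is the total number of elements.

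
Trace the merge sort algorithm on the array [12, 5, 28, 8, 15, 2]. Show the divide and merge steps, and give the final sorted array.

Merge sort trace:

Split: [12, 5, 28, 8, 15, 2] -> [12, 5, 28] and [8, 15, 2]
  Split: [12, 5, 28] -> [12] and [5, 28]
    Split: [5, 28] -> [5] and [28]
    Merge: [5] + [28] -> [5, 28]
  Merge: [12] + [5, 28] -> [5, 12, 28]
  Split: [8, 15, 2] -> [8] and [15, 2]
    Split: [15, 2] -> [15] and [2]
    Merge: [15] + [2] -> [2, 15]
  Merge: [8] + [2, 15] -> [2, 8, 15]
Merge: [5, 12, 28] + [2, 8, 15] -> [2, 5, 8, 12, 15, 28]

Final sorted array: [2, 5, 8, 12, 15, 28]

The merge sort proceeds by recursively splitting the array and merging sorted halves.
After all merges, the sorted array is [2, 5, 8, 12, 15, 28].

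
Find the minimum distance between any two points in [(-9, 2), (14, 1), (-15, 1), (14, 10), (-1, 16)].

Computing all pairwise distances among 5 points:

d((-9, 2), (14, 1)) = 23.0217
d((-9, 2), (-15, 1)) = 6.0828 <-- minimum
d((-9, 2), (14, 10)) = 24.3516
d((-9, 2), (-1, 16)) = 16.1245
d((14, 1), (-15, 1)) = 29.0
d((14, 1), (14, 10)) = 9.0
d((14, 1), (-1, 16)) = 21.2132
d((-15, 1), (14, 10)) = 30.3645
d((-15, 1), (-1, 16)) = 20.5183
d((14, 10), (-1, 16)) = 16.1555

Closest pair: (-9, 2) and (-15, 1) with distance 6.0828

The closest pair is (-9, 2) and (-15, 1) with Euclidean distance 6.0828. For 5 points, brute-force pairwise comparison is shown above. For large n, the divide-and-conquer algorithm (sort by x, recurse on halves, check the dividing strip) achieves O(n log n).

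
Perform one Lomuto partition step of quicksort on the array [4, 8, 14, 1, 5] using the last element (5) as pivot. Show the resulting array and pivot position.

Lomuto partition with pivot = 5:

Initial array: [4, 8, 14, 1, 5]

arr[0]=4 <= 5: swap with position 0, array becomes [4, 8, 14, 1, 5]
arr[1]=8 > 5: no swap
arr[2]=14 > 5: no swap
arr[3]=1 <= 5: swap with position 1, array becomes [4, 1, 14, 8, 5]

Place pivot at position 2: [4, 1, 5, 8, 14]
Pivot position: 2

After partitioning with pivot 5, the array becomes [4, 1, 5, 8, 14]. The pivot is placed at index 2. All elements to the left of the pivot are <= 5, and all elements to the right are > 5.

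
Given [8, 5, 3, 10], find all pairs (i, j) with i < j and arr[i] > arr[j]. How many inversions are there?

Finding inversions in [8, 5, 3, 10]:

(0, 1): arr[0]=8 > arr[1]=5
(0, 2): arr[0]=8 > arr[2]=3
(1, 2): arr[1]=5 > arr[2]=3

Total inversions: 3

The array has 3 inversion(s): (0,1), (0,2), (1,2). Each pair (i,j) satisfies i < j and arr[i] > arr[j].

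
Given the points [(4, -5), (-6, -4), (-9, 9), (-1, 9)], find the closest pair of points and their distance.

Computing all pairwise distances among 4 points:

d((4, -5), (-6, -4)) = 10.0499
d((4, -5), (-9, 9)) = 19.105
d((4, -5), (-1, 9)) = 14.8661
d((-6, -4), (-9, 9)) = 13.3417
d((-6, -4), (-1, 9)) = 13.9284
d((-9, 9), (-1, 9)) = 8.0 <-- minimum

Closest pair: (-9, 9) and (-1, 9) with distance 8.0

The closest pair is (-9, 9) and (-1, 9) with Euclidean distance 8.0. For 4 points, brute-force pairwise comparison is shown above. For large n, the divide-and-conquer algorithm (sort by x, recurse on halves, check the dividing strip) achieves O(n log n).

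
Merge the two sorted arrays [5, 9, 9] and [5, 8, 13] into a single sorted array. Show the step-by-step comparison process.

Merging process:

Compare 5 vs 5: take 5 from left. Merged: [5]
Compare 9 vs 5: take 5 from right. Merged: [5, 5]
Compare 9 vs 8: take 8 from right. Merged: [5, 5, 8]
Compare 9 vs 13: take 9 from left. Merged: [5, 5, 8, 9]
Compare 9 vs 13: take 9 from left. Merged: [5, 5, 8, 9, 9]
Append remaining from right: [13]. Merged: [5, 5, 8, 9, 9, 13]

Final merged array: [5, 5, 8, 9, 9, 13]
Total comparisons: 5

The merged array is [5, 5, 8, 9, 9, 13], requiring 5 comparisons. The merge step runs in O(n) time where n is the total number of elements.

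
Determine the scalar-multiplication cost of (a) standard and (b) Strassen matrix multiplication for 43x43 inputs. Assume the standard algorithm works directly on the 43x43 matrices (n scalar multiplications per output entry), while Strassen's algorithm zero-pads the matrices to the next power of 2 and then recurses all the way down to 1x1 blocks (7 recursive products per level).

Matrix multiplication for 43x43 matrices:

Strassen's algorithm requires power-of-2 dimensions. Pad 43x43 to 64x64 (next power of 2).

Standard algorithm: 43^3 = 79507 multiplications
Strassen's algorithm: 7^(log2(64)) = 7^6 = 117649 multiplications
Difference: 79507 - 117649 = -38142 (Strassen uses MORE here due to padding overhead — for small or just-over-power-of-2 n, padding can outweigh the per-level savings)

Standard: 79507 multiplications (43^3). Strassen: 117649 multiplications (7^6, after padding to 64x64). Strassen reduces 8 recursive multiplications to 7 at each level.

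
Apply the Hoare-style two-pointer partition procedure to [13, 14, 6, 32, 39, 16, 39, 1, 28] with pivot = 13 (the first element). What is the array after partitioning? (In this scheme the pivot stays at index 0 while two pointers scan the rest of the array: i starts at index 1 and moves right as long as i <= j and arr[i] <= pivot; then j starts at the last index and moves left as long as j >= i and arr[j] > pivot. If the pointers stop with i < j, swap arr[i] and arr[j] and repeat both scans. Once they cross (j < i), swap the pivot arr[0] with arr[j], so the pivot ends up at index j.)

Hoare-style two-pointer partition with pivot = 13:

Initial array: [13, 14, 6, 32, 39, 16, 39, 1, 28]

Pointers start at i = 1, j = 8.
i stops at index 1 (arr[1]=14 > 13), j stops at index 7 (arr[7]=1 <= 13): swap arr[1] and arr[7], array becomes [13, 1, 6, 32, 39, 16, 39, 14, 28]
i ends at 3, j ends at 2: the pointers have crossed (j < i), so scanning stops.

Swap pivot arr[0] with arr[2] to place pivot at position 2: [6, 1, 13, 32, 39, 16, 39, 14, 28]
Pivot position: 2

After partitioning with pivot 13, the array becomes [6, 1, 13, 32, 39, 16, 39, 14, 28]. The pivot is placed at index 2. All elements to the left of the pivot are <= 13, and all elements to the right are > 13.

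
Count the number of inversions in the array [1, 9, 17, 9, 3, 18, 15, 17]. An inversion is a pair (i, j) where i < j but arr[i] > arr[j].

Finding inversions in [1, 9, 17, 9, 3, 18, 15, 17]:

(1, 4): arr[1]=9 > arr[4]=3
(2, 3): arr[2]=17 > arr[3]=9
(2, 4): arr[2]=17 > arr[4]=3
(2, 6): arr[2]=17 > arr[6]=15
(3, 4): arr[3]=9 > arr[4]=3
(5, 6): arr[5]=18 > arr[6]=15
(5, 7): arr[5]=18 > arr[7]=17

Total inversions: 7

The array has 7 inversion(s): (1,4), (2,3), (2,4), (2,6), (3,4), (5,6), (5,7). Each pair (i,j) satisfies i < j and arr[i] > arr[j].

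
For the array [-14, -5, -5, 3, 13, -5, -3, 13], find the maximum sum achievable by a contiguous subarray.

Using Kadane's algorithm on [-14, -5, -5, 3, 13, -5, -3, 13]:

Scanning through the array:
Position 1 (value -5): max_ending_here = -5, max_so_far = -5
Position 2 (value -5): max_ending_here = -5, max_so_far = -5
Position 3 (value 3): max_ending_here = 3, max_so_far = 3
Position 4 (value 13): max_ending_here = 16, max_so_far = 16
Position 5 (value -5): max_ending_here = 11, max_so_far = 16
Position 6 (value -3): max_ending_here = 8, max_so_far = 16
Position 7 (value 13): max_ending_here = 21, max_so_far = 21

Maximum subarray: [3, 13, -5, -3, 13]
Maximum sum: 21

The maximum subarray is [3, 13, -5, -3, 13] with sum 21. This subarray runs from index 3 to index 7.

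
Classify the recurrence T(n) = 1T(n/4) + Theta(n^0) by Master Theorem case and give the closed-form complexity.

Master Theorem for T(n) = 1T(n/4) + O(n^0):

a = 1, b = 4, c = 0
log_b(a) = log_4(1) = 0.0000

Case 2: c = 0 = log_4(1) = 0.0000
T(n) = O(n^0 log n) = O(log n)

For T(n) = 1T(n/4) + O(n^0): log_4(1) = 0.0000. This is Case 2 of the Master Theorem (c = log_b(a), equal work at all levels), giving O(log n).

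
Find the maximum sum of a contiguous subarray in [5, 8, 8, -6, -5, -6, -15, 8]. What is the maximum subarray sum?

Using Kadane's algorithm on [5, 8, 8, -6, -5, -6, -15, 8]:

Scanning through the array:
Position 1 (value 8): max_ending_here = 13, max_so_far = 13
Position 2 (value 8): max_ending_here = 21, max_so_far = 21
Position 3 (value -6): max_ending_here = 15, max_so_far = 21
Position 4 (value -5): max_ending_here = 10, max_so_far = 21
Position 5 (value -6): max_ending_here = 4, max_so_far = 21
Position 6 (value -15): max_ending_here = -11, max_so_far = 21
Position 7 (value 8): max_ending_here = 8, max_so_far = 21

Maximum subarray: [5, 8, 8]
Maximum sum: 21

The maximum subarray is [5, 8, 8] with sum 21. This subarray runs from index 0 to index 2.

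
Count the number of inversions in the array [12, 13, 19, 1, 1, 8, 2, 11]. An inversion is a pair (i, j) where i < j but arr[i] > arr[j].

Finding inversions in [12, 13, 19, 1, 1, 8, 2, 11]:

(0, 3): arr[0]=12 > arr[3]=1
(0, 4): arr[0]=12 > arr[4]=1
(0, 5): arr[0]=12 > arr[5]=8
(0, 6): arr[0]=12 > arr[6]=2
(0, 7): arr[0]=12 > arr[7]=11
(1, 3): arr[1]=13 > arr[3]=1
(1, 4): arr[1]=13 > arr[4]=1
(1, 5): arr[1]=13 > arr[5]=8
(1, 6): arr[1]=13 > arr[6]=2
(1, 7): arr[1]=13 > arr[7]=11
(2, 3): arr[2]=19 > arr[3]=1
(2, 4): arr[2]=19 > arr[4]=1
(2, 5): arr[2]=19 > arr[5]=8
(2, 6): arr[2]=19 > arr[6]=2
(2, 7): arr[2]=19 > arr[7]=11
(5, 6): arr[5]=8 > arr[6]=2

Total inversions: 16

The array has 16 inversion(s): (0,3), (0,4), (0,5), (0,6), (0,7), (1,3), (1,4), (1,5), (1,6), (1,7), (2,3), (2,4), (2,5), (2,6), (2,7), (5,6). Each pair (i,j) satisfies i < j and arr[i] > arr[j].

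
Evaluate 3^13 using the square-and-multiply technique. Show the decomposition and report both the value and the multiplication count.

Computing 3^13 by squaring (build up from 3^1; each line after the first costs one multiplication):

3^1 = 3
3^2 = (3^1)^2 = 3^2 = 9
3^3 = 3 * 3^2 = 3 * 9 = 27
3^6 = (3^3)^2 = 27^2 = 729
3^12 = (3^6)^2 = 729^2 = 531441
3^13 = 3 * 3^12 = 3 * 531441 = 1594323

Result: 1594323
Multiplications needed: 5 (5 lines after 3^1)

3^13 = 1594323. Using exponentiation by squaring, this requires 5 multiplications. The key idea: if the exponent is even, square the half-power; if odd, multiply by the base once.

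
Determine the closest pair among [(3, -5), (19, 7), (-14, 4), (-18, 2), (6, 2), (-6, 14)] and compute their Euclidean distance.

Computing all pairwise distances among 6 points:

d((3, -5), (19, 7)) = 20.0
d((3, -5), (-14, 4)) = 19.2354
d((3, -5), (-18, 2)) = 22.1359
d((3, -5), (6, 2)) = 7.6158
d((3, -5), (-6, 14)) = 21.0238
d((19, 7), (-14, 4)) = 33.1361
d((19, 7), (-18, 2)) = 37.3363
d((19, 7), (6, 2)) = 13.9284
d((19, 7), (-6, 14)) = 25.9615
d((-14, 4), (-18, 2)) = 4.4721 <-- minimum
d((-14, 4), (6, 2)) = 20.0998
d((-14, 4), (-6, 14)) = 12.8062
d((-18, 2), (6, 2)) = 24.0
d((-18, 2), (-6, 14)) = 16.9706
d((6, 2), (-6, 14)) = 16.9706

Closest pair: (-14, 4) and (-18, 2) with distance 4.4721

The closest pair is (-14, 4) and (-18, 2) with Euclidean distance 4.4721. For 6 points, brute-force pairwise comparison is shown above. For large n, the divide-and-conquer algorithm (sort by x, recurse on halves, check the dividing strip) achieves O(n log n).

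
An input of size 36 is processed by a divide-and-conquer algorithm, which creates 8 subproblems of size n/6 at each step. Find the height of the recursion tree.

For divide and conquer with division factor 6:

Problem sizes at each level:
Level 0: 36
Level 1: 6
Level 2: 1

The root is level 0 and the size-1 base case is level 2 (the tree spans levels 0 through 2, i.e. 3 levels counting the root), so the depth is the number of divisions: log_6(36) = 2

The recursion tree depth is log_6(36) = 2. At each level, the problem size is divided by 6, so it takes 2 divisions to reduce to a base case of size 1. The algorithm makes 8 recursive calls at each level.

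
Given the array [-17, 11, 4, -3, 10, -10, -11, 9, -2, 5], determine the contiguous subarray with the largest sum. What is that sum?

Using Kadane's algorithm on [-17, 11, 4, -3, 10, -10, -11, 9, -2, 5]:

Scanning through the array:
Position 1 (value 11): max_ending_here = 11, max_so_far = 11
Position 2 (value 4): max_ending_here = 15, max_so_far = 15
Position 3 (value -3): max_ending_here = 12, max_so_far = 15
Position 4 (value 10): max_ending_here = 22, max_so_far = 22
Position 5 (value -10): max_ending_here = 12, max_so_far = 22
Position 6 (value -11): max_ending_here = 1, max_so_far = 22
Position 7 (value 9): max_ending_here = 10, max_so_far = 22
Position 8 (value -2): max_ending_here = 8, max_so_far = 22
Position 9 (value 5): max_ending_here = 13, max_so_far = 22

Maximum subarray: [11, 4, -3, 10]
Maximum sum: 22

The maximum subarray is [11, 4, -3, 10] with sum 22. This subarray runs from index 1 to index 4.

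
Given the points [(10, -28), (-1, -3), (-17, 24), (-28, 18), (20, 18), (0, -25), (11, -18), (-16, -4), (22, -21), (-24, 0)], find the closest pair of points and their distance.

Computing all pairwise distances among 10 points:

d((10, -28), (-1, -3)) = 27.313
d((10, -28), (-17, 24)) = 58.5918
d((10, -28), (-28, 18)) = 59.6657
d((10, -28), (20, 18)) = 47.0744
d((10, -28), (0, -25)) = 10.4403
d((10, -28), (11, -18)) = 10.0499
d((10, -28), (-16, -4)) = 35.3836
d((10, -28), (22, -21)) = 13.8924
d((10, -28), (-24, 0)) = 44.0454
d((-1, -3), (-17, 24)) = 31.3847
d((-1, -3), (-28, 18)) = 34.2053
d((-1, -3), (20, 18)) = 29.6985
d((-1, -3), (0, -25)) = 22.0227
d((-1, -3), (11, -18)) = 19.2094
d((-1, -3), (-16, -4)) = 15.0333
d((-1, -3), (22, -21)) = 29.2062
d((-1, -3), (-24, 0)) = 23.1948
d((-17, 24), (-28, 18)) = 12.53
d((-17, 24), (20, 18)) = 37.4833
d((-17, 24), (0, -25)) = 51.8652
d((-17, 24), (11, -18)) = 50.4777
d((-17, 24), (-16, -4)) = 28.0179
d((-17, 24), (22, -21)) = 59.5483
d((-17, 24), (-24, 0)) = 25.0
d((-28, 18), (20, 18)) = 48.0
d((-28, 18), (0, -25)) = 51.3128
d((-28, 18), (11, -18)) = 53.0754
d((-28, 18), (-16, -4)) = 25.0599
d((-28, 18), (22, -21)) = 63.4114
d((-28, 18), (-24, 0)) = 18.4391
d((20, 18), (0, -25)) = 47.4236
d((20, 18), (11, -18)) = 37.108
d((20, 18), (-16, -4)) = 42.19
d((20, 18), (22, -21)) = 39.0512
d((20, 18), (-24, 0)) = 47.5395
d((0, -25), (11, -18)) = 13.0384
d((0, -25), (-16, -4)) = 26.4008
d((0, -25), (22, -21)) = 22.3607
d((0, -25), (-24, 0)) = 34.6554
d((11, -18), (-16, -4)) = 30.4138
d((11, -18), (22, -21)) = 11.4018
d((11, -18), (-24, 0)) = 39.3573
d((-16, -4), (22, -21)) = 41.6293
d((-16, -4), (-24, 0)) = 8.9443 <-- minimum
d((22, -21), (-24, 0)) = 50.5668

Closest pair: (-16, -4) and (-24, 0) with distance 8.9443

The closest pair is (-16, -4) and (-24, 0) with Euclidean distance 8.9443. For 10 points, brute-force pairwise comparison is shown above. For large n, the divide-and-conquer algorithm (sort by x, recurse on halves, check the dividing strip) achieves O(n log n).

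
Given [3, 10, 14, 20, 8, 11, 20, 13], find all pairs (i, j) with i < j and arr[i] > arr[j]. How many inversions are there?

Finding inversions in [3, 10, 14, 20, 8, 11, 20, 13]:

(1, 4): arr[1]=10 > arr[4]=8
(2, 4): arr[2]=14 > arr[4]=8
(2, 5): arr[2]=14 > arr[5]=11
(2, 7): arr[2]=14 > arr[7]=13
(3, 4): arr[3]=20 > arr[4]=8
(3, 5): arr[3]=20 > arr[5]=11
(3, 7): arr[3]=20 > arr[7]=13
(6, 7): arr[6]=20 > arr[7]=13

Total inversions: 8

The array has 8 inversion(s): (1,4), (2,4), (2,5), (2,7), (3,4), (3,5), (3,7), (6,7). Each pair (i,j) satisfies i < j and arr[i] > arr[j].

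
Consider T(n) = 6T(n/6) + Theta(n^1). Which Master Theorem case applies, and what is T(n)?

Master Theorem for T(n) = 6T(n/6) + O(n^1):

a = 6, b = 6, c = 1
log_b(a) = log_6(6) = 1.0000

Case 2: c = 1 = log_6(6) = 1.0000
T(n) = O(n^1 log n) = O(n log n)

For T(n) = 6T(n/6) + O(n^1): log_6(6) = 1.0000. This is Case 2 of the Master Theorem (c = log_b(a), equal work at all levels), giving O(n log n).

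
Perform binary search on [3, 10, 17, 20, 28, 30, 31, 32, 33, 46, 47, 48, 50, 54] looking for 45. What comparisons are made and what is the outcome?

Binary search for 45 in [3, 10, 17, 20, 28, 30, 31, 32, 33, 46, 47, 48, 50, 54]:

lo=0, hi=13, mid=6, arr[mid]=31 -> 31 < 45, search right half
lo=7, hi=13, mid=10, arr[mid]=47 -> 47 > 45, search left half
lo=7, hi=9, mid=8, arr[mid]=33 -> 33 < 45, search right half
lo=9, hi=9, mid=9, arr[mid]=46 -> 46 > 45, search left half
lo=9 > hi=8, target 45 not found

Binary search determines that 45 is not in the array after 4 comparisons. The search space was exhausted without finding the target.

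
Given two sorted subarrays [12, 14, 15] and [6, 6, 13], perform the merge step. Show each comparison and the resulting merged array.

Merging process:

Compare 12 vs 6: take 6 from right. Merged: [6]
Compare 12 vs 6: take 6 from right. Merged: [6, 6]
Compare 12 vs 13: take 12 from left. Merged: [6, 6, 12]
Compare 14 vs 13: take 13 from right. Merged: [6, 6, 12, 13]
Append remaining from left: [14, 15]. Merged: [6, 6, 12, 13, 14, 15]

Final merged array: [6, 6, 12, 13, 14, 15]
Total comparisons: 4

The merged array is [6, 6, 12, 13, 14, 15], requiring 4 comparisons. The merge step runs in O(n) time where n is the total number of elements.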